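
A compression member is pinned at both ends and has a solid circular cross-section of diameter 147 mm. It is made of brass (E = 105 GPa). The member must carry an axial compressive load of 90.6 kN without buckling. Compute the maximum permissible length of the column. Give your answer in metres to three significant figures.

L_max ≈ 16.2 m

I = πd⁴/64 = π×147⁴/64 = 2.292×10^7 mm⁴
I = 2.292×10^-5 m⁴
At the buckling limit P_cr = P = 9.060×10^4 N
From P_cr = π²EI/(K·L)²:  L = (1/K)·√(π²EI/P_cr) = (1/1)·√(π²×1.05×10^11×2.292×10^-5/9.060×10^4)
L = 16.2 m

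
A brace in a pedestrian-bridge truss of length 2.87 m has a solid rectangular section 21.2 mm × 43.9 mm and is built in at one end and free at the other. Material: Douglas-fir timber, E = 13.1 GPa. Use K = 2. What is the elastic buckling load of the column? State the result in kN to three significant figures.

P_cr ≈ 0.137 kN

Buckling occurs about the weak axis: I_min = h·b³/12 with b = 21.2 mm (the shorter side).
I_min = 43.9×21.2³/12 = 3.486×10^4 mm⁴
I = 3.486×10^4 mm⁴ = 3.486×10^-8 m⁴
Effective length L_e = K·L = 2 × 2.87 = 5.740 m
P_cr = π²EI / L_e² = π² × 13.1×10⁹ × 3.486×10^-8 / 5.740² = 136.8 N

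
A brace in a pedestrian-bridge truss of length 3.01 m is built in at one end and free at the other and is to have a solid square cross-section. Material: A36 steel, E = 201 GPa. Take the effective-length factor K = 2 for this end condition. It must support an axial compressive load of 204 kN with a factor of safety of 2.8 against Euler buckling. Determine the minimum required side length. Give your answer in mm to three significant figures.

a ≈ 106 mm

Required P_cr = n·P = 2.8 × 204 = 571.2 kN
L_e = K·L = 2 × 3.01 = 6.020 m
Required I = P_cr·L_e²/(π²E) = 5.712×10^5 × 6.020² / (π² × 2.01×10^11) = 1.043×10^-5 m⁴
I_req = 1.043×10^7 mm⁴
Solid square: I = a⁴/12  ⇒  a = (12I)^(1/4) = (12×1.043×10^7)^(1/4) = 106 mm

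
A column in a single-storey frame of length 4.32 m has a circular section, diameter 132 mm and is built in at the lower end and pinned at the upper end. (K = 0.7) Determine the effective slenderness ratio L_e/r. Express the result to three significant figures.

λ ≈ 91.6

For a solid circle r = d/4 = 132/4 = 33.00 mm
L_e = K·L = 0.7 × 4.32 m = 3.024 m = 3024.0 mm
λ = L_e / r_min = 3024.0 / 33.00 = 91.6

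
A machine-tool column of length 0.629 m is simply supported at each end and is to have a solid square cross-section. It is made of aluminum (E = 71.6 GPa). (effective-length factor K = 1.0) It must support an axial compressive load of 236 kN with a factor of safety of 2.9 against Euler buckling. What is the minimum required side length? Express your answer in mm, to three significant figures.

a ≈ 46.3 mm

Required P_cr = n·P = 2.9 × 236 = 684.4 kN
L_e = K·L = 1 × 0.629 = 0.6290 m
Required I = P_cr·L_e²/(π²E) = 6.844×10^5 × 0.6290² / (π² × 7.16×10^10) = 3.832×10^-7 m⁴
I_req = 3.832×10^5 mm⁴
Solid square: I = a⁴/12  ⇒  a = (12I)^(1/4) = (12×3.832×10^5)^(1/4) = 46.3 mm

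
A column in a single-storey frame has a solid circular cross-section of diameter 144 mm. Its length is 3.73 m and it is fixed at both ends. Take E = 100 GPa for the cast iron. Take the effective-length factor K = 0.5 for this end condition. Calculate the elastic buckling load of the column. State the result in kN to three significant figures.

I = πd⁴/64 = π×144⁴/64 = 2.111×10^7 mm⁴
I = 2.111×10^7 mm⁴ = 2.111×10^-5 m⁴
Effective length L_e = K·L = 0.5 × 3.73 = 1.865 m
P_cr = π²EI / L_e² = π² × 100×10⁹ × 2.111×10^-5 / 1.865² = 5.989×10^6 N

P_cr ≈ 5990 kN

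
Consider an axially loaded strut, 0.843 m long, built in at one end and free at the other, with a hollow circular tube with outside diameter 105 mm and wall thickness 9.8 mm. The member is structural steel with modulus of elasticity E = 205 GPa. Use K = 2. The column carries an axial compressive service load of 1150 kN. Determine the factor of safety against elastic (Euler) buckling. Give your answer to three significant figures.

n ≈ 2.08

Inner diameter d_i = 105 − 2×9.8 = 85.40 mm
I = π(d_o⁴ − d_i⁴)/64 = π(105⁴ − 85.40⁴)/64 = 3.356×10^6 mm⁴
I = 3.356×10^6 mm⁴ = 3.356×10^-6 m⁴
Effective length L_e = K·L = 2 × 0.843 = 1.686 m
P_cr = π²EI / L_e² = π² × 205×10⁹ × 3.356×10^-6 / 1.686² = 2.388×10^6 N
Factor of safety n = P_cr / P = 2388.4 / 1150 = 2.08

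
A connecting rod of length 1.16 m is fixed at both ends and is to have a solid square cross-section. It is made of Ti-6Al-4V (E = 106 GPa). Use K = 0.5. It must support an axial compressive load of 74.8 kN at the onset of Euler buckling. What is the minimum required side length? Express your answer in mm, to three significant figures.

L_e = K·L = 0.5 × 1.16 = 0.5800 m
Required I = P_cr·L_e²/(π²E) = 7.480×10^4 × 0.5800² / (π² × 1.06×10^11) = 2.405×10^-8 m⁴
I_req = 2.405×10^4 mm⁴
Solid square: I = a⁴/12  ⇒  a = (12I)^(1/4) = (12×2.405×10^4)^(1/4) = 23.2 mm

a ≈ 23.2 mm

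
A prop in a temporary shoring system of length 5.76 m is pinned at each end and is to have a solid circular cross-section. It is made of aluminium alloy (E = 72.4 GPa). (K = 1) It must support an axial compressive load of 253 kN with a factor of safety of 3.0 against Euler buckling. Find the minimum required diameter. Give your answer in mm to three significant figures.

d ≈ 164 mm

Required P_cr = n·P = 3.0 × 253 = 759.0 kN
L_e = K·L = 1 × 5.76 = 5.760 m
Required I = P_cr·L_e²/(π²E) = 7.590×10^5 × 5.760² / (π² × 7.24×10^10) = 3.524×10^-5 m⁴
I_req = 3.524×10^7 mm⁴
Solid circle: I = πd⁴/64  ⇒  d = (64I/π)^(1/4) = (64×3.524×10^7/π)^(1/4) = 164 mm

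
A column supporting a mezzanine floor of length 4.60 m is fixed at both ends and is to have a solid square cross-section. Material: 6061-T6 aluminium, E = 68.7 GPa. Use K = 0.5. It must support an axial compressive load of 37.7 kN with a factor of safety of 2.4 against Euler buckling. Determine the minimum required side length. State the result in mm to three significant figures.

a ≈ 53.9 mm

Required P_cr = n·P = 2.4 × 37.7 = 90.48 kN
L_e = K·L = 0.5 × 4.60 = 2.300 m
Required I = P_cr·L_e²/(π²E) = 9.048×10^4 × 2.300² / (π² × 6.87×10^10) = 7.059×10^-7 m⁴
I_req = 7.059×10^5 mm⁴
Solid square: I = a⁴/12  ⇒  a = (12I)^(1/4) = (12×7.059×10^5)^(1/4) = 53.9 mm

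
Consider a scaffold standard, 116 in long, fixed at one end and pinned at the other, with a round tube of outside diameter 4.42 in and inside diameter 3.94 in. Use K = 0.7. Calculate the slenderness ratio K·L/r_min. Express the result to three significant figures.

λ ≈ 54.9

d_o = 4.42 in, d_i = 3.94 in
I = π(d_o⁴ − d_i⁴)/64 = π(4.42⁴ − 3.940⁴)/64 = 6.906 in⁴
A = 3.152 in²;  r_min = √(I/A) = √(6.906/3.152) = 1.480 in
L_e = K·L = 0.7 × 116 = 81.20 in
λ = L_e / r_min = 81.200 / 1.480 = 54.9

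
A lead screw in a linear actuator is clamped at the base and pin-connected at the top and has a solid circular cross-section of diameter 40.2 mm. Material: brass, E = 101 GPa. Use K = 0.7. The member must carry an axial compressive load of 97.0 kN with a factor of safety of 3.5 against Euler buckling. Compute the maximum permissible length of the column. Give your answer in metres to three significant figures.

I = πd⁴/64 = π×40.2⁴/64 = 1.282×10^5 mm⁴
I = 1.282×10^-7 m⁴
Required critical load P_cr = n·P = 3.5 × 97.0 = 339.5 kN = 3.395×10^5 N
From P_cr = π²EI/(K·L)²:  L = (1/K)·√(π²EI/P_cr) = (1/0.7)·√(π²×1.01×10^11×1.282×10^-7/3.395×10^5)
L = 0.876 m

L_max ≈ 0.876 m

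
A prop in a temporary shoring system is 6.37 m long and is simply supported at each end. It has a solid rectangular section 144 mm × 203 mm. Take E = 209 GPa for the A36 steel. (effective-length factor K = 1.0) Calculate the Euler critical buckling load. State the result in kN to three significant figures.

Buckling occurs about the weak axis: I_min = h·b³/12 with b = 144 mm (the shorter side).
I_min = 203×144³/12 = 5.051×10^7 mm⁴
I = 5.051×10^7 mm⁴ = 5.051×10^-5 m⁴
Effective length L_e = K·L = 1 × 6.37 = 6.370 m
P_cr = π²EI / L_e² = π² × 209×10⁹ × 5.051×10^-5 / 6.370² = 2.568×10^6 N

P_cr ≈ 2570 kN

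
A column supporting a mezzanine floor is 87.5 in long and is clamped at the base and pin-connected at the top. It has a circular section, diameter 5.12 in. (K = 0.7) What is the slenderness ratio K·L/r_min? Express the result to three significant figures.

λ ≈ 47.9

I = πd⁴/64 = π×5.12⁴/64 = 33.73 in⁴
A = 20.59 in²;  r_min = √(I/A) = √(33.73/20.59) = 1.280 in
L_e = K·L = 0.7 × 87.5 = 61.25 in
λ = L_e / r_min = 61.250 / 1.280 = 47.9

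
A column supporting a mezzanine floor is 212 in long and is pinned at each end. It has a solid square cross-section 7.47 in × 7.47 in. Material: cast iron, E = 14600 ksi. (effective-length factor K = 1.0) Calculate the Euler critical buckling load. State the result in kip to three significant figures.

P_cr ≈ 832 kip

I = a⁴/12 = 7.47⁴/12 = 259.5 in⁴
Effective length L_e = K·L = 1 × 212 = 212.0 in
P_cr = π²EI / L_e² = π² × 14600×10³ × 259.5 / 212.0² = 8.319×10^5 lb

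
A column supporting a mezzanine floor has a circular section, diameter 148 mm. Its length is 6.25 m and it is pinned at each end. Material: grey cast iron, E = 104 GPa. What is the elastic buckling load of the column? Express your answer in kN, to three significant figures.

I = πd⁴/64 = π×148⁴/64 = 2.355×10^7 mm⁴
I = 2.355×10^7 mm⁴ = 2.355×10^-5 m⁴
Effective length L_e = K·L = 1 × 6.25 = 6.250 m
P_cr = π²EI / L_e² = π² × 104×10⁹ × 2.355×10^-5 / 6.250² = 6.189×10^5 N

P_cr ≈ 619 kN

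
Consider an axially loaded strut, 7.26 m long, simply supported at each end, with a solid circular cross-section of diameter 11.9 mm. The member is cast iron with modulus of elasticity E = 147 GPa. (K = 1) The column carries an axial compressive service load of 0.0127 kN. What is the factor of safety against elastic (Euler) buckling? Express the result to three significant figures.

I = πd⁴/64 = π×11.9⁴/64 = 984.4 mm⁴
I = 984.4 mm⁴ = 9.844×10^-10 m⁴
Effective length L_e = K·L = 1 × 7.26 = 7.260 m
P_cr = π²EI / L_e² = π² × 147×10⁹ × 9.844×10^-10 / 7.260² = 27.10 N
Factor of safety n = P_cr / P = 0.027096 / 0.0127 = 2.13

n ≈ 2.13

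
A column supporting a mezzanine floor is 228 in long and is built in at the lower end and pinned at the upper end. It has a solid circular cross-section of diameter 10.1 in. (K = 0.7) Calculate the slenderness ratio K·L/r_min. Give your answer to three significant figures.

λ ≈ 63.2

For a solid circle r = d/4 = 10.1/4 = 2.525 in
L_e = K·L = 0.7 × 228 = 159.6 in
λ = L_e / r_min = 159.60 / 2.525 = 63.2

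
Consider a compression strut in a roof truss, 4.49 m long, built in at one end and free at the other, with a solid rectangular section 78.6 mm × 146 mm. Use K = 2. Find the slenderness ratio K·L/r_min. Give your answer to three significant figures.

λ ≈ 396

Buckling occurs about the weak axis: I_min = h·b³/12 with b = 78.6 mm (the shorter side).
I_min = 146×78.6³/12 = 5.908×10^6 mm⁴
A = 1.148×10^4 mm²;  r_min = √(I/A) = √(5.908×10^6/1.148×10^4) = 22.69 mm
L_e = K·L = 2 × 4.49 m = 8.980 m = 8980.0 mm
λ = L_e / r_min = 8980.0 / 22.69 = 396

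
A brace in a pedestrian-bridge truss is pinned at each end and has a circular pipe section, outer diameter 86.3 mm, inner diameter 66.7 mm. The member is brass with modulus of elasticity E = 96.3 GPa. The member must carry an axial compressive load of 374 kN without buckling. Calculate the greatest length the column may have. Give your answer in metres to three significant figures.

L_max ≈ 2.11 m

d_o = 86.3 mm, d_i = 66.7 mm
I = π(d_o⁴ − d_i⁴)/64 = π(86.3⁴ − 66.70⁴)/64 = 1.751×10^6 mm⁴
I = 1.751×10^-6 m⁴
At the buckling limit P_cr = P = 3.740×10^5 N
From P_cr = π²EI/(K·L)²:  L = (1/K)·√(π²EI/P_cr) = (1/1)·√(π²×9.63×10^10×1.751×10^-6/3.740×10^5)
L = 2.11 m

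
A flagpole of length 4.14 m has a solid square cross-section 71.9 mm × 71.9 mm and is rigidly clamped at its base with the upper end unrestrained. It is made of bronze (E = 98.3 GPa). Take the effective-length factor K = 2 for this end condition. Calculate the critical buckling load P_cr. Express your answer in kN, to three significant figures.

I = a⁴/12 = 71.9⁴/12 = 2.227×10^6 mm⁴
I = 2.227×10^6 mm⁴ = 2.227×10^-6 m⁴
Effective length L_e = K·L = 2 × 4.14 = 8.280 m
P_cr = π²EI / L_e² = π² × 98.3×10⁹ × 2.227×10^-6 / 8.280² = 3.152×10^4 N

P_cr ≈ 31.5 kN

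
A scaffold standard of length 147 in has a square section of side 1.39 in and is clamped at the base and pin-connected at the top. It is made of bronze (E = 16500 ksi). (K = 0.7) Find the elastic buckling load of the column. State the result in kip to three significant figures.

P_cr ≈ 4.78 kip

I = a⁴/12 = 1.39⁴/12 = 0.3111 in⁴
Effective length L_e = K·L = 0.7 × 147 = 102.9 in
P_cr = π²EI / L_e² = π² × 16500×10³ × 0.3111 / 102.9² = 4.784×10^3 lb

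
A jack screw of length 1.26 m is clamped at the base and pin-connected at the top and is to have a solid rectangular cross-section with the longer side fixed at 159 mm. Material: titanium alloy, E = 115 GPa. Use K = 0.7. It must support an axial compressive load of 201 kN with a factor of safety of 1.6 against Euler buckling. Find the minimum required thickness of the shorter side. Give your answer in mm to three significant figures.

b ≈ 25.5 mm

Required P_cr = n·P = 1.6 × 201 = 321.6 kN
L_e = K·L = 0.7 × 1.26 = 0.8820 m
Required I = P_cr·L_e²/(π²E) = 3.216×10^5 × 0.8820² / (π² × 1.15×10^11) = 2.204×10^-7 m⁴
I_req = 2.204×10^5 mm⁴
Rectangle, weak axis: I_min = h·b³/12 with h = 159 mm fixed  ⇒  b = (12I/h)^(1/3) = 25.5 mm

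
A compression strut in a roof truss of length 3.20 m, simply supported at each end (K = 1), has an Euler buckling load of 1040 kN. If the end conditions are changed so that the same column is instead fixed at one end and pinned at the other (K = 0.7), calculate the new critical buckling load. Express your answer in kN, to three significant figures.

P_cr ≈ 2120 kN

P_cr ∝ 1/K², so P_cr,new = P_cr,old × (K_old/K_new)² = 1040 × (1/0.7)²
= 1040 × 2.041 = 2120 kN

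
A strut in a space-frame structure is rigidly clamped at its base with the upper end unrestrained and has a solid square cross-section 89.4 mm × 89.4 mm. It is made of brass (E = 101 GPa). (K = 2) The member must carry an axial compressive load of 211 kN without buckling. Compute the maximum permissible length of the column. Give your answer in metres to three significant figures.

L_max ≈ 2.51 m

I = a⁴/12 = 89.4⁴/12 = 5.323×10^6 mm⁴
I = 5.323×10^-6 m⁴
At the buckling limit P_cr = P = 2.110×10^5 N
From P_cr = π²EI/(K·L)²:  L = (1/K)·√(π²EI/P_cr) = (1/2)·√(π²×1.01×10^11×5.323×10^-6/2.110×10^5)
L = 2.51 m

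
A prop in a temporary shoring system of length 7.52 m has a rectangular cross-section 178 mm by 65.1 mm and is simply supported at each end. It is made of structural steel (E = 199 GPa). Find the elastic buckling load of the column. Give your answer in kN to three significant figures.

Buckling occurs about the weak axis: I_min = h·b³/12 with b = 65.1 mm (the shorter side).
I_min = 178×65.1³/12 = 4.092×10^6 mm⁴
I = 4.092×10^6 mm⁴ = 4.092×10^-6 m⁴
Effective length L_e = K·L = 1 × 7.52 = 7.520 m
P_cr = π²EI / L_e² = π² × 199×10⁹ × 4.092×10^-6 / 7.520² = 1.421×10^5 N

P_cr ≈ 142 kN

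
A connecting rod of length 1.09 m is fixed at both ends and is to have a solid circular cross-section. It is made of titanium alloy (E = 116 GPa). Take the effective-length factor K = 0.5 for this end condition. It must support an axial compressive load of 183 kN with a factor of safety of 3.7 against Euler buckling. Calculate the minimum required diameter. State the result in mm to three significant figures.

d ≈ 43.5 mm

Required P_cr = n·P = 3.7 × 183 = 677.1 kN
L_e = K·L = 0.5 × 1.09 = 0.5450 m
Required I = P_cr·L_e²/(π²E) = 6.771×10^5 × 0.5450² / (π² × 1.16×10^11) = 1.757×10^-7 m⁴
I_req = 1.757×10^5 mm⁴
Solid circle: I = πd⁴/64  ⇒  d = (64I/π)^(1/4) = (64×1.757×10^5/π)^(1/4) = 43.5 mm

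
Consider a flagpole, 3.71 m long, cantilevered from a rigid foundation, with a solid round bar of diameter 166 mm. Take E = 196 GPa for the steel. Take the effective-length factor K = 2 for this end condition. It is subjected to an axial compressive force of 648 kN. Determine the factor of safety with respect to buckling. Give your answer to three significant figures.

I = πd⁴/64 = π×166⁴/64 = 3.727×10^7 mm⁴
I = 3.727×10^7 mm⁴ = 3.727×10^-5 m⁴
Effective length L_e = K·L = 2 × 3.71 = 7.420 m
P_cr = π²EI / L_e² = π² × 196×10⁹ × 3.727×10^-5 / 7.420² = 1.310×10^6 N
Factor of safety n = P_cr / P = 1309.6 / 648 = 2.02

n ≈ 2.02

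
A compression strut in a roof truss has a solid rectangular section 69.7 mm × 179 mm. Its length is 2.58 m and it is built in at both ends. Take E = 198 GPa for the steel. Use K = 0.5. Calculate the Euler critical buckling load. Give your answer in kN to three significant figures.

Buckling occurs about the weak axis: I_min = h·b³/12 with b = 69.7 mm (the shorter side).
I_min = 179×69.7³/12 = 5.051×10^6 mm⁴
I = 5.051×10^6 mm⁴ = 5.051×10^-6 m⁴
Effective length L_e = K·L = 0.5 × 2.58 = 1.290 m
P_cr = π²EI / L_e² = π² × 198×10⁹ × 5.051×10^-6 / 1.290² = 5.931×10^6 N

P_cr ≈ 5930 kN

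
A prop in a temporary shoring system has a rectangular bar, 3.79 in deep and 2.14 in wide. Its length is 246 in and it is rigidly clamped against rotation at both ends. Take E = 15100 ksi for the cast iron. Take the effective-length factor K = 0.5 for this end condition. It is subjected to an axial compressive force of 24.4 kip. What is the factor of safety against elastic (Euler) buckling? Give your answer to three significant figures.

Buckling occurs about the weak axis: I_min = h·b³/12 with b = 2.14 in (the shorter side).
I_min = 3.79×2.14³/12 = 3.095 in⁴
Effective length L_e = K·L = 0.5 × 246 = 123.0 in
P_cr = π²EI / L_e² = π² × 15100×10³ × 3.095 / 123.0² = 3.049×10^4 lb
Factor of safety n = P_cr / P = 30.491 / 24.4 = 1.25

n ≈ 1.25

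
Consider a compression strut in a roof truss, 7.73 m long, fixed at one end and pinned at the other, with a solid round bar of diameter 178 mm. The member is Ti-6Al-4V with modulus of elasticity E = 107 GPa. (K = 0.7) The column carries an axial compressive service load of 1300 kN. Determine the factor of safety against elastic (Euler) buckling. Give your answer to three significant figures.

I = πd⁴/64 = π×178⁴/64 = 4.928×10^7 mm⁴
I = 4.928×10^7 mm⁴ = 4.928×10^-5 m⁴
Effective length L_e = K·L = 0.7 × 7.73 = 5.411 m
P_cr = π²EI / L_e² = π² × 107×10⁹ × 4.928×10^-5 / 5.411² = 1.777×10^6 N
Factor of safety n = P_cr / P = 1777.4 / 1300 = 1.37

n ≈ 1.37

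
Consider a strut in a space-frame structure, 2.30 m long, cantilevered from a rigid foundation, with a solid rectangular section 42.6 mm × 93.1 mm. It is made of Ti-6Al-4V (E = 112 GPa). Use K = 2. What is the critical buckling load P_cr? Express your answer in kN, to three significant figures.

Buckling occurs about the weak axis: I_min = h·b³/12 with b = 42.6 mm (the shorter side).
I_min = 93.1×42.6³/12 = 5.998×10^5 mm⁴
I = 5.998×10^5 mm⁴ = 5.998×10^-7 m⁴
Effective length L_e = K·L = 2 × 2.30 = 4.600 m
P_cr = π²EI / L_e² = π² × 112×10⁹ × 5.998×10^-7 / 4.600² = 3.133×10^4 N

P_cr ≈ 31.3 kN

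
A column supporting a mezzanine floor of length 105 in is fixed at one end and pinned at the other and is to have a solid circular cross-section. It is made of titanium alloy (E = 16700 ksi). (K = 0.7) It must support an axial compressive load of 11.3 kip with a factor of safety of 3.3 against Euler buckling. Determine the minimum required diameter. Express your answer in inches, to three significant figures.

Required P_cr = n·P = 3.3 × 11.3 = 37.29 kip
L_e = K·L = 0.7 × 105 = 73.50 in
Required I = P_cr·L_e²/(π²E) = 3.729×10^4 × 73.50² / (π² × 1.67×10^7) = 1.222 in⁴
Solid circle: I = πd⁴/64  ⇒  d = (64I/π)^(1/4) = (64×1.222/π)^(1/4) = 2.23 in

d ≈ 2.23 in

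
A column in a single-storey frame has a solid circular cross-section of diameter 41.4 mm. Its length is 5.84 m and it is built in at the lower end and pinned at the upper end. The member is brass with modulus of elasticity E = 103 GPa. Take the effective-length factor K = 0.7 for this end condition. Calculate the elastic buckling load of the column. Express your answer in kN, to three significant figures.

P_cr ≈ 8.77 kN

I = πd⁴/64 = π×41.4⁴/64 = 1.442×10^5 mm⁴
I = 1.442×10^5 mm⁴ = 1.442×10^-7 m⁴
Effective length L_e = K·L = 0.7 × 5.84 = 4.088 m
P_cr = π²EI / L_e² = π² × 103×10⁹ × 1.442×10^-7 / 4.088² = 8.772×10^3 N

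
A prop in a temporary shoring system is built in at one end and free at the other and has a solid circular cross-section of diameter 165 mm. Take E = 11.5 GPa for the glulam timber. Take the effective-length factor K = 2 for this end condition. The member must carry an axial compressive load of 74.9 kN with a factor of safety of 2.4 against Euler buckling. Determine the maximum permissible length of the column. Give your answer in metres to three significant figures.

L_max ≈ 2.40 m

I = πd⁴/64 = π×165⁴/64 = 3.638×10^7 mm⁴
I = 3.638×10^-5 m⁴
Required critical load P_cr = n·P = 2.4 × 74.9 = 179.8 kN = 1.798×10^5 N
From P_cr = π²EI/(K·L)²:  L = (1/K)·√(π²EI/P_cr) = (1/2)·√(π²×1.15×10^10×3.638×10^-5/1.798×10^5)
L = 2.40 m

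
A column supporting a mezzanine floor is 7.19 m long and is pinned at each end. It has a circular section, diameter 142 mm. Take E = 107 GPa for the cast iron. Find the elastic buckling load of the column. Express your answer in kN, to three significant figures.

I = πd⁴/64 = π×142⁴/64 = 1.996×10^7 mm⁴
I = 1.996×10^7 mm⁴ = 1.996×10^-5 m⁴
Effective length L_e = K·L = 1 × 7.19 = 7.190 m
P_cr = π²EI / L_e² = π² × 107×10⁹ × 1.996×10^-5 / 7.190² = 4.077×10^5 N

P_cr ≈ 408 kN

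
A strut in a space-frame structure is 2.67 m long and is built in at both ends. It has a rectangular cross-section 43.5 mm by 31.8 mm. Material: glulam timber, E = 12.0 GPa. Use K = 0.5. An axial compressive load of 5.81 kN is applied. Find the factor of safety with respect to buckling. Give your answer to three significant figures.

n ≈ 1.33

Buckling occurs about the weak axis: I_min = h·b³/12 with b = 31.8 mm (the shorter side).
I_min = 43.5×31.8³/12 = 1.166×10^5 mm⁴
I = 1.166×10^5 mm⁴ = 1.166×10^-7 m⁴
Effective length L_e = K·L = 0.5 × 2.67 = 1.335 m
P_cr = π²EI / L_e² = π² × 12.0×10⁹ × 1.166×10^-7 / 1.335² = 7.747×10^3 N
Factor of safety n = P_cr / P = 7.7465 / 5.81 = 1.33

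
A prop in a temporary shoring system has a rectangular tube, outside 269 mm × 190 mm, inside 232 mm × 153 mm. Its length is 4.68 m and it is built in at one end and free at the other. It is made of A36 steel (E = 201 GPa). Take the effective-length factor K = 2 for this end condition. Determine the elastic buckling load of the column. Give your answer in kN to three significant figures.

P_cr ≈ 1910 kN

Weak-axis I_min = (h_o·b_o³ − h_i·b_i³)/12 with b_o = 190, b_i = 153.0 mm (shorter outer/inner sides).
I_min = (269×190³ − 232.0×153.0³)/12 = 8.451×10^7 mm⁴
I = 8.451×10^7 mm⁴ = 8.451×10^-5 m⁴
Effective length L_e = K·L = 2 × 4.68 = 9.360 m
P_cr = π²EI / L_e² = π² × 201×10⁹ × 8.451×10^-5 / 9.360² = 1.914×10^6 N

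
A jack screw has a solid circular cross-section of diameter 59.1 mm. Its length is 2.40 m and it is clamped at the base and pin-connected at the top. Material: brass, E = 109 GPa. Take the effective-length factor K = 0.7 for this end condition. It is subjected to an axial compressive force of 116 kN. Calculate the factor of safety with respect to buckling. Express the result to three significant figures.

I = πd⁴/64 = π×59.1⁴/64 = 5.989×10^5 mm⁴
I = 5.989×10^5 mm⁴ = 5.989×10^-7 m⁴
Effective length L_e = K·L = 0.7 × 2.40 = 1.680 m
P_cr = π²EI / L_e² = π² × 109×10⁹ × 5.989×10^-7 / 1.680² = 2.283×10^5 N
Factor of safety n = P_cr / P = 228.26 / 116 = 1.97

n ≈ 1.97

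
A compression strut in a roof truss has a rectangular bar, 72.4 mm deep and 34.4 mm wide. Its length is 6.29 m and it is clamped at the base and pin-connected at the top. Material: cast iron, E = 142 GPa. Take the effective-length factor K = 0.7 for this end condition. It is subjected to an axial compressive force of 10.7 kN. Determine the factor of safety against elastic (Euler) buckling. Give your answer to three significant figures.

n ≈ 1.66

Buckling occurs about the weak axis: I_min = h·b³/12 with b = 34.4 mm (the shorter side).
I_min = 72.4×34.4³/12 = 2.456×10^5 mm⁴
I = 2.456×10^5 mm⁴ = 2.456×10^-7 m⁴
Effective length L_e = K·L = 0.7 × 6.29 = 4.403 m
P_cr = π²EI / L_e² = π² × 142×10⁹ × 2.456×10^-7 / 4.403² = 1.776×10^4 N
Factor of safety n = P_cr / P = 17.755 / 10.7 = 1.66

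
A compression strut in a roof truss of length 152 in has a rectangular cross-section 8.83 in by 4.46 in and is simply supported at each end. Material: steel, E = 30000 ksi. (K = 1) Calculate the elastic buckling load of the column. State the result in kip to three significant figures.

Buckling occurs about the weak axis: I_min = h·b³/12 with b = 4.46 in (the shorter side).
I_min = 8.83×4.46³/12 = 65.28 in⁴
Effective length L_e = K·L = 1 × 152 = 152.0 in
P_cr = π²EI / L_e² = π² × 30000×10³ × 65.28 / 152.0² = 8.366×10^5 lb

P_cr ≈ 837 kip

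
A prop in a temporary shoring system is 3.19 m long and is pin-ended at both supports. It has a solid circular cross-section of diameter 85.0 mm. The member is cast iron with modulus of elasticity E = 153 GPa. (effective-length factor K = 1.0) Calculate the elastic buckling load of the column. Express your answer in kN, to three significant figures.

P_cr ≈ 380 kN

I = πd⁴/64 = π×85.0⁴/64 = 2.562×10^6 mm⁴
I = 2.562×10^6 mm⁴ = 2.562×10^-6 m⁴
Effective length L_e = K·L = 1 × 3.19 = 3.190 m
P_cr = π²EI / L_e² = π² × 153×10⁹ × 2.562×10^-6 / 3.190² = 3.802×10^5 N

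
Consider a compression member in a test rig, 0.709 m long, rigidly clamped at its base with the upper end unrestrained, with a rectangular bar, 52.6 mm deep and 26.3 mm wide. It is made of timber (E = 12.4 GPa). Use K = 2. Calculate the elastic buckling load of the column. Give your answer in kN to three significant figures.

Buckling occurs about the weak axis: I_min = h·b³/12 with b = 26.3 mm (the shorter side).
I_min = 52.6×26.3³/12 = 7.974×10^4 mm⁴
I = 7.974×10^4 mm⁴ = 7.974×10^-8 m⁴
Effective length L_e = K·L = 2 × 0.709 = 1.418 m
P_cr = π²EI / L_e² = π² × 12.4×10⁹ × 7.974×10^-8 / 1.418² = 4.853×10^3 N

P_cr ≈ 4.85 kN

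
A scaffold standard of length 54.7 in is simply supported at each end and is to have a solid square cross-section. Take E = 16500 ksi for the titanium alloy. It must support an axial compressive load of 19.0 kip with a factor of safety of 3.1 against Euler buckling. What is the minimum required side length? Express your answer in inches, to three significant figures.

Required P_cr = n·P = 3.1 × 19.0 = 58.90 kip
L_e = K·L = 1 × 54.7 = 54.70 in
Required I = P_cr·L_e²/(π²E) = 5.890×10^4 × 54.70² / (π² × 1.65×10^7) = 1.082 in⁴
Solid square: I = a⁴/12  ⇒  a = (12I)^(1/4) = (12×1.082)^(1/4) = 1.90 in

a ≈ 1.90 in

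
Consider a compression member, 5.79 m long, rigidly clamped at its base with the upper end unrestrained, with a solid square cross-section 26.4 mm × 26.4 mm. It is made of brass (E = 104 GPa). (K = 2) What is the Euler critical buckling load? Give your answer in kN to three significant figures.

I = a⁴/12 = 26.4⁴/12 = 4.048×10^4 mm⁴
I = 4.048×10^4 mm⁴ = 4.048×10^-8 m⁴
Effective length L_e = K·L = 2 × 5.79 = 11.58 m
P_cr = π²EI / L_e² = π² × 104×10⁹ × 4.048×10^-8 / 11.58² = 309.8 N

P_cr ≈ 0.310 kN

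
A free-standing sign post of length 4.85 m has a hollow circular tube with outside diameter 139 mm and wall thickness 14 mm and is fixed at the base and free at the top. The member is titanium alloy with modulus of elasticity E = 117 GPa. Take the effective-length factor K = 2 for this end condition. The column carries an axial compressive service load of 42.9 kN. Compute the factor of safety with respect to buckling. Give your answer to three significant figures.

n ≈ 3.11

Inner diameter d_i = 139 − 2×14 = 111.0 mm
I = π(d_o⁴ − d_i⁴)/64 = π(139⁴ − 111.0⁴)/64 = 1.087×10^7 mm⁴
I = 1.087×10^7 mm⁴ = 1.087×10^-5 m⁴
Effective length L_e = K·L = 2 × 4.85 = 9.700 m
P_cr = π²EI / L_e² = π² × 117×10⁹ × 1.087×10^-5 / 9.700² = 1.334×10^5 N
Factor of safety n = P_cr / P = 133.44 / 42.9 = 3.11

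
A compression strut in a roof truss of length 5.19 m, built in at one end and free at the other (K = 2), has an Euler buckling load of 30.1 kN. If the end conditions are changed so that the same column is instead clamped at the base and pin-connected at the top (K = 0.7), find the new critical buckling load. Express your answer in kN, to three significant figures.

P_cr ∝ 1/K², so P_cr,new = P_cr,old × (K_old/K_new)² = 30.1 × (2/0.7)²
= 30.1 × 8.163 = 246 kN

P_cr ≈ 246 kN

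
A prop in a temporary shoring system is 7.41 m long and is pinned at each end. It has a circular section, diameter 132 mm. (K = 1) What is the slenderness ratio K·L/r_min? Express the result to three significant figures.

I = πd⁴/64 = π×132⁴/64 = 1.490×10^7 mm⁴
A = 1.368×10^4 mm²;  r_min = √(I/A) = √(1.490×10^7/1.368×10^4) = 33.00 mm
L_e = K·L = 1 × 7.41 m = 7.410 m = 7410.0 mm
λ = L_e / r_min = 7410.0 / 33.00 = 225

λ ≈ 225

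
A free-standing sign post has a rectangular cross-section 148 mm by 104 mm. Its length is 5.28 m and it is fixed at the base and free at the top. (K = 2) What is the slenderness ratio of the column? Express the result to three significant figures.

Buckling occurs about the weak axis: I_min = h·b³/12 with b = 104 mm (the shorter side).
I_min = 148×104³/12 = 1.387×10^7 mm⁴
A = 1.539×10^4 mm²;  r_min = √(I/A) = √(1.387×10^7/1.539×10^4) = 30.02 mm
L_e = K·L = 2 × 5.28 m = 10.56 m = 10560 mm
λ = L_e / r_min = 10560 / 30.02 = 352

λ ≈ 352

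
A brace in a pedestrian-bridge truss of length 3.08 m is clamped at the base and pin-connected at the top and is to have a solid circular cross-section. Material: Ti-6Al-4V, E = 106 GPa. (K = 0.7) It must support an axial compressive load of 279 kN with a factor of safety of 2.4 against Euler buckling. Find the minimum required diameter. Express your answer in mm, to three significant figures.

d ≈ 88.2 mm

Required P_cr = n·P = 2.4 × 279 = 669.6 kN
L_e = K·L = 0.7 × 3.08 = 2.156 m
Required I = P_cr·L_e²/(π²E) = 6.696×10^5 × 2.156² / (π² × 1.06×10^11) = 2.975×10^-6 m⁴
I_req = 2.975×10^6 mm⁴
Solid circle: I = πd⁴/64  ⇒  d = (64I/π)^(1/4) = (64×2.975×10^6/π)^(1/4) = 88.2 mm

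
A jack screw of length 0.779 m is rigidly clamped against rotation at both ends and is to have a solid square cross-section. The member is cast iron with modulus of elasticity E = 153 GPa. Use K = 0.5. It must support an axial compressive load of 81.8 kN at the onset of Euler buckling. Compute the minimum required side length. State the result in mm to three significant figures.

L_e = K·L = 0.5 × 0.779 = 0.3895 m
Required I = P_cr·L_e²/(π²E) = 8.180×10^4 × 0.3895² / (π² × 1.53×10^11) = 8.218×10^-9 m⁴
I_req = 8.218×10^3 mm⁴
Solid square: I = a⁴/12  ⇒  a = (12I)^(1/4) = (12×8.218×10^3)^(1/4) = 17.7 mm

a ≈ 17.7 mm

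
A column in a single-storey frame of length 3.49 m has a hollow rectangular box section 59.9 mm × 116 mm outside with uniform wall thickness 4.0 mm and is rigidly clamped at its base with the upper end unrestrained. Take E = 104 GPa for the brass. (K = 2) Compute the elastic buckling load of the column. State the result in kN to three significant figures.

P_cr ≈ 17.3 kN

Inner dimensions: h_i = 116 − 2×4.0 = 108.0 mm, b_i = 59.9 − 2×4.0 = 51.90 mm
Weak-axis I_min = (h_o·b_o³ − h_i·b_i³)/12 with b_o = 59.9, b_i = 51.90 mm (shorter outer/inner sides).
I_min = (116×59.9³ − 108.0×51.90³)/12 = 8.194×10^5 mm⁴
I = 8.194×10^5 mm⁴ = 8.194×10^-7 m⁴
Effective length L_e = K·L = 2 × 3.49 = 6.980 m
P_cr = π²EI / L_e² = π² × 104×10⁹ × 8.194×10^-7 / 6.980² = 1.726×10^4 N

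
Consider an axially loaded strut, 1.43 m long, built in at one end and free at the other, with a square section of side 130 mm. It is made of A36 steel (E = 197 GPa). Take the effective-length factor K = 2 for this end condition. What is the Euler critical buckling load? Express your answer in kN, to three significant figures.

P_cr ≈ 5660 kN

I = a⁴/12 = 130⁴/12 = 2.380×10^7 mm⁴
I = 2.380×10^7 mm⁴ = 2.380×10^-5 m⁴
Effective length L_e = K·L = 2 × 1.43 = 2.860 m
P_cr = π²EI / L_e² = π² × 197×10⁹ × 2.380×10^-5 / 2.860² = 5.658×10^6 N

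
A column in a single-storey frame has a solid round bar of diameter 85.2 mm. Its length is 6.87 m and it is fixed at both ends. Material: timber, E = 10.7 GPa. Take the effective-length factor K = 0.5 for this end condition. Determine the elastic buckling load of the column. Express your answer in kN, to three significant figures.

P_cr ≈ 23.2 kN

I = πd⁴/64 = π×85.2⁴/64 = 2.587×10^6 mm⁴
I = 2.587×10^6 mm⁴ = 2.587×10^-6 m⁴
Effective length L_e = K·L = 0.5 × 6.87 = 3.435 m
P_cr = π²EI / L_e² = π² × 10.7×10⁹ × 2.587×10^-6 / 3.435² = 2.315×10^4 N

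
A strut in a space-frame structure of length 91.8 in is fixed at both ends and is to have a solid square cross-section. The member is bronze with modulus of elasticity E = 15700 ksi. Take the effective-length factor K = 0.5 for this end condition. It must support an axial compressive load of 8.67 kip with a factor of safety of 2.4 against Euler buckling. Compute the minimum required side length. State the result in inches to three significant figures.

a ≈ 1.36 in

Required P_cr = n·P = 2.4 × 8.67 = 20.81 kip
L_e = K·L = 0.5 × 91.8 = 45.90 in
Required I = P_cr·L_e²/(π²E) = 2.081×10^4 × 45.90² / (π² × 1.57×10^7) = 0.2829 in⁴
Solid square: I = a⁴/12  ⇒  a = (12I)^(1/4) = (12×0.2829)^(1/4) = 1.36 in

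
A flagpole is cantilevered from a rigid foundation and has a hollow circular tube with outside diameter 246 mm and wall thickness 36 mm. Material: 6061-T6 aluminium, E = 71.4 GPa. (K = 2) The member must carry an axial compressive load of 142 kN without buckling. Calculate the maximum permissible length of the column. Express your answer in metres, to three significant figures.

L_max ≈ 12.9 m

Inner diameter d_i = 246 − 2×36 = 174.0 mm
I = π(d_o⁴ − d_i⁴)/64 = π(246⁴ − 174.0⁴)/64 = 1.348×10^8 mm⁴
I = 1.348×10^-4 m⁴
At the buckling limit P_cr = P = 1.420×10^5 N
From P_cr = π²EI/(K·L)²:  L = (1/K)·√(π²EI/P_cr) = (1/2)·√(π²×7.14×10^10×1.348×10^-4/1.420×10^5)
L = 12.9 m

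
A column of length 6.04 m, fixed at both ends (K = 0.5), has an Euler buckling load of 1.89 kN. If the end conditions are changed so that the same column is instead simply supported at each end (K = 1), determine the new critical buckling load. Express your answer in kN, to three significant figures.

P_cr ∝ 1/K², so P_cr,new = P_cr,old × (K_old/K_new)² = 1.89 × (0.5/1)²
= 1.89 × 0.2500 = 0.472 kN

P_cr ≈ 0.472 kN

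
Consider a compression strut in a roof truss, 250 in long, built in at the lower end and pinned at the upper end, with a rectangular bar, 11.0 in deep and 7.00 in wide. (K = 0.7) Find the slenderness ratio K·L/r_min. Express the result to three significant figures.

λ ≈ 86.6

For a rectangle r_min = b/√12 = 7.00/√12 = 2.021 in
L_e = K·L = 0.7 × 250 = 175.0 in
λ = L_e / r_min = 175.00 / 2.021 = 86.6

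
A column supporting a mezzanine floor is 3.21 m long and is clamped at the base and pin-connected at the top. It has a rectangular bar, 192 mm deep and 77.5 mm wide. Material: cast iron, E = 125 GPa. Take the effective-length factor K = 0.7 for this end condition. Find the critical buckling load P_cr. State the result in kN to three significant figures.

Buckling occurs about the weak axis: I_min = h·b³/12 with b = 77.5 mm (the shorter side).
I_min = 192×77.5³/12 = 7.448×10^6 mm⁴
I = 7.448×10^6 mm⁴ = 7.448×10^-6 m⁴
Effective length L_e = K·L = 0.7 × 3.21 = 2.247 m
P_cr = π²EI / L_e² = π² × 125×10⁹ × 7.448×10^-6 / 2.247² = 1.820×10^6 N

P_cr ≈ 1820 kN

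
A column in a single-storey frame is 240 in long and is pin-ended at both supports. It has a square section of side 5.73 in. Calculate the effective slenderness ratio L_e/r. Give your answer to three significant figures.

λ ≈ 145

I = a⁴/12 = 5.73⁴/12 = 89.83 in⁴
A = 32.83 in²;  r_min = √(I/A) = √(89.83/32.83) = 1.654 in
L_e = K·L = 1 × 240 = 240.0 in
λ = L_e / r_min = 240.00 / 1.654 = 145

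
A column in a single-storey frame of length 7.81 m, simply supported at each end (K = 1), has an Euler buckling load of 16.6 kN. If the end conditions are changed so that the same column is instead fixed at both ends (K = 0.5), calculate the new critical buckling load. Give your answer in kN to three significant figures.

P_cr ≈ 66.4 kN

P_cr ∝ 1/K², so P_cr,new = P_cr,old × (K_old/K_new)² = 16.6 × (1/0.5)²
= 16.6 × 4.000 = 66.4 kN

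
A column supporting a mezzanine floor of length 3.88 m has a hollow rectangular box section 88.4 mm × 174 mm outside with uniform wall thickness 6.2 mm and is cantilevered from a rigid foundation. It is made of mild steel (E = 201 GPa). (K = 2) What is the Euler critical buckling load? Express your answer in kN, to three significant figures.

P_cr ≈ 135 kN

Inner dimensions: h_i = 174 − 2×6.2 = 161.6 mm, b_i = 88.4 − 2×6.2 = 76.00 mm
Weak-axis I_min = (h_o·b_o³ − h_i·b_i³)/12 with b_o = 88.4, b_i = 76.00 mm (shorter outer/inner sides).
I_min = (174×88.4³ − 161.6×76.00³)/12 = 4.105×10^6 mm⁴
I = 4.105×10^6 mm⁴ = 4.105×10^-6 m⁴
Effective length L_e = K·L = 2 × 3.88 = 7.760 m
P_cr = π²EI / L_e² = π² × 201×10⁹ × 4.105×10^-6 / 7.760² = 1.352×10^5 N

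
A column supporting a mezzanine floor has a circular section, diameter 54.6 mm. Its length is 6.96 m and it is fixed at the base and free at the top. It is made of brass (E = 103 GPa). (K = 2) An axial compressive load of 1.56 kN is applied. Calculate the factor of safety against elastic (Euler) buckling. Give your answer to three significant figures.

I = πd⁴/64 = π×54.6⁴/64 = 4.363×10^5 mm⁴
I = 4.363×10^5 mm⁴ = 4.363×10^-7 m⁴
Effective length L_e = K·L = 2 × 6.96 = 13.92 m
P_cr = π²EI / L_e² = π² × 103×10⁹ × 4.363×10^-7 / 13.92² = 2.289×10^3 N
Factor of safety n = P_cr / P = 2.2888 / 1.56 = 1.47

n ≈ 1.47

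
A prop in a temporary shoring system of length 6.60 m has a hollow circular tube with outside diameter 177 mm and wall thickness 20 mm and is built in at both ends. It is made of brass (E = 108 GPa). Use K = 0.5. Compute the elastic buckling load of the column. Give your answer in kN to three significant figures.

P_cr ≈ 3020 kN

Inner diameter d_i = 177 − 2×20 = 137.0 mm
I = π(d_o⁴ − d_i⁴)/64 = π(177⁴ − 137.0⁴)/64 = 3.089×10^7 mm⁴
I = 3.089×10^7 mm⁴ = 3.089×10^-5 m⁴
Effective length L_e = K·L = 0.5 × 6.60 = 3.300 m
P_cr = π²EI / L_e² = π² × 108×10⁹ × 3.089×10^-5 / 3.300² = 3.023×10^6 N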